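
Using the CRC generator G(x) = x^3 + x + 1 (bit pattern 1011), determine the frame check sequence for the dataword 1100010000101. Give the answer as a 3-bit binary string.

100

Append 3 zeros: 1100010000101000. Divide by 1011 (XOR where the leading bit is 1):
  pos 0: 1100 XOR 1011 = 0111
  pos 1: 1110 XOR 1011 = 0101
  pos 2: 1011 XOR 1011 = 0000
  pos 10: 1010 XOR 1011 = 0001
Remainder (last 3 bits) = 100. This is the CRC / FCS.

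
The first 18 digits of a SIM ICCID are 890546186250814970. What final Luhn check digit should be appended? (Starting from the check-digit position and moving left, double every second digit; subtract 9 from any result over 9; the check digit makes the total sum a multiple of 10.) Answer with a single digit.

2

Partial digits right→left: 0 7 9 4 1 8 0 5 2 6 8 1 6 4 5 0 9 8
Double every second digit counting from the check-digit position (so the 1st, 3rd, 5th, ... of the partial from the right).
  doubled (with −9 where >9): 0 9 2 0 4 7 3 1 9 → sum 35
  kept as-is: 7 4 8 5 6 1 4 0 8 → sum 43
Total = 35 + 43 = 78.
Check digit = (10 − (78 mod 10)) mod 10 = 2.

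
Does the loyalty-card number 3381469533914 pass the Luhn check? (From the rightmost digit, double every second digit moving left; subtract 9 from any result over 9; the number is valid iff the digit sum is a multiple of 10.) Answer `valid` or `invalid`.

valid

From the right, keep odd positions and double even positions (subtract 9 from any doubled value over 9):
  doubled (positions 2,4,...): 2 6 1 3 2 6 → sum 20
  kept (positions 1,3,...): 4 9 3 9 4 8 3 → sum 40
Total = 60.
60 mod 10 = 0, so the number is valid.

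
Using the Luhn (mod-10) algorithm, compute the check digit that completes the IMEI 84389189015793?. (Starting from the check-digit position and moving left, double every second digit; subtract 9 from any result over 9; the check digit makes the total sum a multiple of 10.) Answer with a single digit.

Partial digits right→left: 3 9 7 5 1 0 9 8 1 9 8 3 4 8
Double every second digit counting from the check-digit position (so the 1st, 3rd, 5th, ... of the partial from the right).
  doubled (with −9 where >9): 6 5 2 9 2 7 8 → sum 39
  kept as-is: 9 5 0 8 9 3 8 → sum 42
Total = 39 + 42 = 81.
Check digit = (10 − (81 mod 10)) mod 10 = 9.

9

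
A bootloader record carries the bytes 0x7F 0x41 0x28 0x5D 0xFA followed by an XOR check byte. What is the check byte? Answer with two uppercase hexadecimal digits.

XOR the bytes together:
  start with 0x7F
  0x7F ⊕ 0x41 = 0x3E
  0x3E ⊕ 0x28 = 0x16
  0x16 ⊕ 0x5D = 0x4B
  0x4B ⊕ 0xFA = 0xB1

B1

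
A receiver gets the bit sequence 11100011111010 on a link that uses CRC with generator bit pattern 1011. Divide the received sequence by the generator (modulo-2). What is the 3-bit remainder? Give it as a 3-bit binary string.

000

Modulo-2 division of 11100011111010 by 1011:
  pos 0: 1110 XOR 1011 = 0101
  pos 1: 1010 XOR 1011 = 0001
  pos 4: 1011 XOR 1011 = 0000
  pos 8: 1110 XOR 1011 = 0101
  pos 9: 1011 XOR 1011 = 0000
Remainder = 000 (zero — the frame passes the CRC check).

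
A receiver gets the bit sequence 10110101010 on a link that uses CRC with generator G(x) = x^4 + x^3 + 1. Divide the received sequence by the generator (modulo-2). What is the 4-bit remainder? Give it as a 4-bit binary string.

0010

Modulo-2 division of 10110101010 by 11001:
  pos 0: 10110 XOR 11001 = 01111
  pos 1: 11111 XOR 11001 = 00110
  pos 3: 11001 XOR 11001 = 00000
Remainder = 0010 (nonzero — an error is detected).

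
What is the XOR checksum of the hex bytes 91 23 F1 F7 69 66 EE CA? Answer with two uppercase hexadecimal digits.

9F

XOR the bytes together:
  start with 0x91
  0x91 ⊕ 0x23 = 0xB2
  0xB2 ⊕ 0xF1 = 0x43
  0x43 ⊕ 0xF7 = 0xB4
  0xB4 ⊕ 0x69 = 0xDD
  0xDD ⊕ 0x66 = 0xBB
  0xBB ⊕ 0xEE = 0x55
  0x55 ⊕ 0xCA = 0x9F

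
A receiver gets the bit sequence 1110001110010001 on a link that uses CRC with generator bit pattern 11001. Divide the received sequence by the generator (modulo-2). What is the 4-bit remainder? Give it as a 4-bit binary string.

Modulo-2 division of 1110001110010001 by 11001:
  pos 0: 11100 XOR 11001 = 00101
  pos 2: 10101 XOR 11001 = 01100
  pos 3: 11001 XOR 11001 = 00000
  pos 8: 10010 XOR 11001 = 01011
  pos 9: 10110 XOR 11001 = 01111
  pos 10: 11110 XOR 11001 = 00111
Remainder = 1111 (nonzero — an error is detected).

1111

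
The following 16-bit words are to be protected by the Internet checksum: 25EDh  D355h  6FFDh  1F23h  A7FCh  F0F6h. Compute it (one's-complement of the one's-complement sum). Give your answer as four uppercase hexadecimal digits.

DEA8

One's-complement addition (fold any carry out of bit 15 back into bit 0):
  0x25ED + 0xD355 = 0x0F942
  0xF942 + 0x6FFD = 0x1693F → wrap carry → 0x6940
  0x6940 + 0x1F23 = 0x08863
  0x8863 + 0xA7FC = 0x1305F → wrap carry → 0x3060
  0x3060 + 0xF0F6 = 0x12156 → wrap carry → 0x2157
One's-complement sum = 0x2157.
Checksum = ~0x2157 & 0xFFFF = 0xDEA8.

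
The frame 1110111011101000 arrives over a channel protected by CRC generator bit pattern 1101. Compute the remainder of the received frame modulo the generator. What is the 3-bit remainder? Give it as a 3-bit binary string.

010

Modulo-2 division of 1110111011101000 by 1101:
  pos 0: 1110 XOR 1101 = 0011
  pos 2: 1111 XOR 1101 = 0010
  pos 4: 1010 XOR 1101 = 0111
  pos 5: 1111 XOR 1101 = 0010
  pos 7: 1011 XOR 1101 = 0110
  pos 8: 1100 XOR 1101 = 0001
  pos 11: 1100 XOR 1101 = 0001
Remainder = 010 (nonzero — an error is detected).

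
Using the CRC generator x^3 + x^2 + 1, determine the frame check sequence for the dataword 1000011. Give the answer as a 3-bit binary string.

110

Append 3 zeros: 1000011000. Divide by 1101 (XOR where the leading bit is 1):
  pos 0: 1000 XOR 1101 = 0101
  pos 1: 1010 XOR 1101 = 0111
  pos 2: 1111 XOR 1101 = 0010
  pos 4: 1010 XOR 1101 = 0111
  pos 5: 1110 XOR 1101 = 0011
Remainder (last 3 bits) = 110. This is the CRC / FCS.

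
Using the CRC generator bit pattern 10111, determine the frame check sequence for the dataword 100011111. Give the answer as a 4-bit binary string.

1111

Append 4 zeros: 1000111110000. Divide by 10111 (XOR where the leading bit is 1):
  pos 0: 10001 XOR 10111 = 00110
  pos 2: 11011 XOR 10111 = 01100
  pos 3: 11001 XOR 10111 = 01110
  pos 4: 11101 XOR 10111 = 01010
  pos 5: 10100 XOR 10111 = 00011
  pos 8: 11000 XOR 10111 = 01111
Remainder (last 4 bits) = 1111. This is the CRC / FCS.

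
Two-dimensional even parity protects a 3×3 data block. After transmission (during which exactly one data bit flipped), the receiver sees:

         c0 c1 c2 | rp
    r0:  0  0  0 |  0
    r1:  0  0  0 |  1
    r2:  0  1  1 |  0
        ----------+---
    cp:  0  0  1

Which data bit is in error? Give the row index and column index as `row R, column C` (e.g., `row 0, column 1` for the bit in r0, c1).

row 1, column 1

Recompute each row's even parity and compare to rp:
  r0: data parity 0, sent rp 0 → ok
  r1: data parity 0, sent rp 1 → mismatch
  r2: data parity 0, sent rp 0 → ok
Recompute each column's even parity and compare to cp:
  c0: data parity 0, sent cp 0 → ok
  c1: data parity 1, sent cp 0 → mismatch
  c2: data parity 1, sent cp 1 → ok
Exactly one row (r1) and one column (c1) fail → the flipped bit is at their intersection.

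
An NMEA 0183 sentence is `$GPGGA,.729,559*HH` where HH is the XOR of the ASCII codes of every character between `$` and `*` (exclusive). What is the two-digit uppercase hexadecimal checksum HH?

7D

XOR the ASCII codes of the payload characters:
  'G' = 0x47 → acc = 0x47
  'P' = 0x50 → acc = 0x17
  'G' = 0x47 → acc = 0x50
  'G' = 0x47 → acc = 0x17
  'A' = 0x41 → acc = 0x56
  ',' = 0x2C → acc = 0x7A
  '.' = 0x2E → acc = 0x54
  '7' = 0x37 → acc = 0x63
  '2' = 0x32 → acc = 0x51
  '9' = 0x39 → acc = 0x68
  ',' = 0x2C → acc = 0x44
  '5' = 0x35 → acc = 0x71
  '5' = 0x35 → acc = 0x44
  '9' = 0x39 → acc = 0x7D
Checksum = 0x7D.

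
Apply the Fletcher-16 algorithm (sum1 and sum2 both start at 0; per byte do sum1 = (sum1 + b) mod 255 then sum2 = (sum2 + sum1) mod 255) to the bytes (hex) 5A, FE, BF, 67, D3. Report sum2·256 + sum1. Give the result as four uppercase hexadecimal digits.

A154

Running sums (mod 255):
  after byte 0 (5A): sum1=90, sum2=90
  after byte 1 (FE): sum1=89, sum2=179
  after byte 2 (BF): sum1=25, sum2=204
  after byte 3 (67): sum1=128, sum2=77
  after byte 4 (D3): sum1=84, sum2=161
Checksum = sum2·256 + sum1 = 161·256 + 84 = 41300 = 0xA154.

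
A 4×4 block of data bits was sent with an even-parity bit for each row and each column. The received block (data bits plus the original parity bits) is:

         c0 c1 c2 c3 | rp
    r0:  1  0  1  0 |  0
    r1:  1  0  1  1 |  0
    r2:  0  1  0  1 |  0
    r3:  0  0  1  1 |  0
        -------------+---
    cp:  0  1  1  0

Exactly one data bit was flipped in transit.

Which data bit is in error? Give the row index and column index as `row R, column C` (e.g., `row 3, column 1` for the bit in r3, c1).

Recompute each row's even parity and compare to rp:
  r0: data parity 0, sent rp 0 → ok
  r1: data parity 1, sent rp 0 → mismatch
  r2: data parity 0, sent rp 0 → ok
  r3: data parity 0, sent rp 0 → ok
Recompute each column's even parity and compare to cp:
  c0: data parity 0, sent cp 0 → ok
  c1: data parity 1, sent cp 1 → ok
  c2: data parity 1, sent cp 1 → ok
  c3: data parity 1, sent cp 0 → mismatch
Exactly one row (r1) and one column (c3) fail → the flipped bit is at their intersection.

row 1, column 3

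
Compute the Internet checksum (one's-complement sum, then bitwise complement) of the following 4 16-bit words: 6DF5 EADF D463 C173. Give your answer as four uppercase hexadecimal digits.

One's-complement addition (fold any carry out of bit 15 back into bit 0):
  0x6DF5 + 0xEADF = 0x158D4 → wrap carry → 0x58D5
  0x58D5 + 0xD463 = 0x12D38 → wrap carry → 0x2D39
  0x2D39 + 0xC173 = 0x0EEAC
One's-complement sum = 0xEEAC.
Checksum = ~0xEEAC & 0xFFFF = 0x1153.

1153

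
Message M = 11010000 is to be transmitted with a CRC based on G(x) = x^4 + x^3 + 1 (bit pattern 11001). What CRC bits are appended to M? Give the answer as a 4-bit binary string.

Append 4 zeros: 110100000000. Divide by 11001 (XOR where the leading bit is 1):
  pos 0: 11010 XOR 11001 = 00011
  pos 3: 11000 XOR 11001 = 00001
  pos 7: 10000 XOR 11001 = 01001
Remainder (last 4 bits) = 1001. This is the CRC / FCS.

1001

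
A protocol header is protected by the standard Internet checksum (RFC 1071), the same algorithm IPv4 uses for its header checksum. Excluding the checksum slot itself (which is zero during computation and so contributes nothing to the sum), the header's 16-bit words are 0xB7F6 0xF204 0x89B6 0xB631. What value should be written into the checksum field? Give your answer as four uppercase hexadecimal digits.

One's-complement addition (fold any carry out of bit 15 back into bit 0):
  0xB7F6 + 0xF204 = 0x1A9FA → wrap carry → 0xA9FB
  0xA9FB + 0x89B6 = 0x133B1 → wrap carry → 0x33B2
  0x33B2 + 0xB631 = 0x0E9E3
One's-complement sum = 0xE9E3.
Checksum = ~0xE9E3 & 0xFFFF = 0x161C.

161C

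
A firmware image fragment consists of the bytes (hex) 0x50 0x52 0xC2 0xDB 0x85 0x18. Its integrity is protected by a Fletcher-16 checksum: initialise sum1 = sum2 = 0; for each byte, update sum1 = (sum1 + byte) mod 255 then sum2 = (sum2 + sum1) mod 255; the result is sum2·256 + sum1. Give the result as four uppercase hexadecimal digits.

Running sums (mod 255):
  after byte 0 (0x50): sum1=80, sum2=80
  after byte 1 (0x52): sum1=162, sum2=242
  after byte 2 (0xC2): sum1=101, sum2=88
  after byte 3 (0xDB): sum1=65, sum2=153
  after byte 4 (0x85): sum1=198, sum2=96
  after byte 5 (0x18): sum1=222, sum2=63
Checksum = sum2·256 + sum1 = 63·256 + 222 = 16350 = 0x3FDE.

3FDE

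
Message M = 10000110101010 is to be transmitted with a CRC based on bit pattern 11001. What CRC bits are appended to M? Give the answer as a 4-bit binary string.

Append 4 zeros: 100001101010100000. Divide by 11001 (XOR where the leading bit is 1):
  pos 0: 10000 XOR 11001 = 01001
  pos 1: 10011 XOR 11001 = 01010
  pos 2: 10101 XOR 11001 = 01100
  pos 3: 11000 XOR 11001 = 00001
  pos 7: 11010 XOR 11001 = 00011
  pos 10: 11100 XOR 11001 = 00101
  pos 12: 10100 XOR 11001 = 01101
  pos 13: 11010 XOR 11001 = 00011
Remainder (last 4 bits) = 0011. This is the CRC / FCS.

0011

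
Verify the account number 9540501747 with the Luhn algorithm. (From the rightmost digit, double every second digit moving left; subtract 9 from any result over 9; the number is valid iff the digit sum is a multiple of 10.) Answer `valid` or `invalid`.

invalid

From the right, keep odd positions and double even positions (subtract 9 from any doubled value over 9):
  doubled (positions 2,4,...): 8 2 1 8 9 → sum 28
  kept (positions 1,3,...): 7 7 0 0 5 → sum 19
Total = 47.
47 mod 10 = 7, so the number is invalid.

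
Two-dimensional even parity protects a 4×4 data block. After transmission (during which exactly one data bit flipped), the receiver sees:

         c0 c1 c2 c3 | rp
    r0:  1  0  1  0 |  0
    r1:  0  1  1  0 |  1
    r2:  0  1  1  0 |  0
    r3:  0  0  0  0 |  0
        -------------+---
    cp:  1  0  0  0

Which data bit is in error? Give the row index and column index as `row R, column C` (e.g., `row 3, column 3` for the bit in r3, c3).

row 1, column 2

Recompute each row's even parity and compare to rp:
  r0: data parity 0, sent rp 0 → ok
  r1: data parity 0, sent rp 1 → mismatch
  r2: data parity 0, sent rp 0 → ok
  r3: data parity 0, sent rp 0 → ok
Recompute each column's even parity and compare to cp:
  c0: data parity 1, sent cp 1 → ok
  c1: data parity 0, sent cp 0 → ok
  c2: data parity 1, sent cp 0 → mismatch
  c3: data parity 0, sent cp 0 → ok
Exactly one row (r1) and one column (c2) fail → the flipped bit is at their intersection.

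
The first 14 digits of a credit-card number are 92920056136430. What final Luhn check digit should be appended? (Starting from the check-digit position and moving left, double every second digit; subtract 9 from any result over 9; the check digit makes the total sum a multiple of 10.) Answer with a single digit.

Partial digits right→left: 0 3 4 6 3 1 6 5 0 0 2 9 2 9
Double every second digit counting from the check-digit position (so the 1st, 3rd, 5th, ... of the partial from the right).
  doubled (with −9 where >9): 0 8 6 3 0 4 4 → sum 25
  kept as-is: 3 6 1 5 0 9 9 → sum 33
Total = 25 + 33 = 58.
Check digit = (10 − (58 mod 10)) mod 10 = 2.

2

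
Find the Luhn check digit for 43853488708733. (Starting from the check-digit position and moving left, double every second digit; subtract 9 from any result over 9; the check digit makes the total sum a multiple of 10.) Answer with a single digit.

Partial digits right→left: 3 3 7 8 0 7 8 8 4 3 5 8 3 4
Double every second digit counting from the check-digit position (so the 1st, 3rd, 5th, ... of the partial from the right).
  doubled (with −9 where >9): 6 5 0 7 8 1 6 → sum 33
  kept as-is: 3 8 7 8 3 8 4 → sum 41
Total = 33 + 41 = 74.
Check digit = (10 − (74 mod 10)) mod 10 = 6.

6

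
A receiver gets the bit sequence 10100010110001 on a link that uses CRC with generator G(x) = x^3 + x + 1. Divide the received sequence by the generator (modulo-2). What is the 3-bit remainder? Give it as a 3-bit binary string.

Modulo-2 division of 10100010110001 by 1011:
  pos 0: 1010 XOR 1011 = 0001
  pos 3: 1001 XOR 1011 = 0010
  pos 5: 1001 XOR 1011 = 0010
  pos 7: 1010 XOR 1011 = 0001
  pos 10: 1001 XOR 1011 = 0010
Remainder = 010 (nonzero — an error is detected).

010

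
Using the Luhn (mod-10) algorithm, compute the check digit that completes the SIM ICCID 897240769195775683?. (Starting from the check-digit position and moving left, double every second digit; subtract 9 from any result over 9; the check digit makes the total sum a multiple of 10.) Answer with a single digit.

3

Partial digits right→left: 3 8 6 5 7 7 5 9 1 9 6 7 0 4 2 7 9 8
Double every second digit counting from the check-digit position (so the 1st, 3rd, 5th, ... of the partial from the right).
  doubled (with −9 where >9): 6 3 5 1 2 3 0 4 9 → sum 33
  kept as-is: 8 5 7 9 9 7 4 7 8 → sum 64
Total = 33 + 64 = 97.
Check digit = (10 − (97 mod 10)) mod 10 = 3.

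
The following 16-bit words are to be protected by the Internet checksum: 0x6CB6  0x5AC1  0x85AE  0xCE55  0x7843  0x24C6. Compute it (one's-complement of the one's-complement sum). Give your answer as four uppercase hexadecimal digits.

One's-complement addition (fold any carry out of bit 15 back into bit 0):
  0x6CB6 + 0x5AC1 = 0x0C777
  0xC777 + 0x85AE = 0x14D25 → wrap carry → 0x4D26
  0x4D26 + 0xCE55 = 0x11B7B → wrap carry → 0x1B7C
  0x1B7C + 0x7843 = 0x093BF
  0x93BF + 0x24C6 = 0x0B885
One's-complement sum = 0xB885.
Checksum = ~0xB885 & 0xFFFF = 0x477A.

477A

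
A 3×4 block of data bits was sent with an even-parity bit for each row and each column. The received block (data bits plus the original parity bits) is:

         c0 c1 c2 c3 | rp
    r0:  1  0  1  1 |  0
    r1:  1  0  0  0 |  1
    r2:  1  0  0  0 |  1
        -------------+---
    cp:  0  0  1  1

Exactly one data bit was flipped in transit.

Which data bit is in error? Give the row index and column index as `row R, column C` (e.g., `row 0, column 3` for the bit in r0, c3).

row 0, column 0

Recompute each row's even parity and compare to rp:
  r0: data parity 1, sent rp 0 → mismatch
  r1: data parity 1, sent rp 1 → ok
  r2: data parity 1, sent rp 1 → ok
Recompute each column's even parity and compare to cp:
  c0: data parity 1, sent cp 0 → mismatch
  c1: data parity 0, sent cp 0 → ok
  c2: data parity 1, sent cp 1 → ok
  c3: data parity 1, sent cp 1 → ok
Exactly one row (r0) and one column (c0) fail → the flipped bit is at their intersection.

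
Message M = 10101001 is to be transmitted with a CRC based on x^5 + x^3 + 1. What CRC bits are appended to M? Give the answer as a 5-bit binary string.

Append 5 zeros: 1010100100000. Divide by 101001 (XOR where the leading bit is 1):
  pos 0: 101010 XOR 101001 = 000011
  pos 4: 110100 XOR 101001 = 011101
  pos 5: 111010 XOR 101001 = 010011
  pos 6: 100110 XOR 101001 = 001111
Remainder (last 5 bits) = 11110. This is the CRC / FCS.

11110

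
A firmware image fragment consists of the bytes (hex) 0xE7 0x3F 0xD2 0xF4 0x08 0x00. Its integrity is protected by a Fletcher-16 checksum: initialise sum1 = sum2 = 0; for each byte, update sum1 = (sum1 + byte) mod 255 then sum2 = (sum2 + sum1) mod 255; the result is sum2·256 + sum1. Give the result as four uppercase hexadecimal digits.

E5F6

Running sums (mod 255):
  after byte 0 (0xE7): sum1=231, sum2=231
  after byte 1 (0x3F): sum1=39, sum2=15
  after byte 2 (0xD2): sum1=249, sum2=9
  after byte 3 (0xF4): sum1=238, sum2=247
  after byte 4 (0x08): sum1=246, sum2=238
  after byte 5 (0x00): sum1=246, sum2=229
Checksum = sum2·256 + sum1 = 229·256 + 246 = 58870 = 0xE5F6.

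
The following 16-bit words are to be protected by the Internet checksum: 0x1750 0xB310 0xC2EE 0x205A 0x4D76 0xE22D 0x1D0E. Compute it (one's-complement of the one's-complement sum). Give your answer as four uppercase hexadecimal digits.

05A4

One's-complement addition (fold any carry out of bit 15 back into bit 0):
  0x1750 + 0xB310 = 0x0CA60
  0xCA60 + 0xC2EE = 0x18D4E → wrap carry → 0x8D4F
  0x8D4F + 0x205A = 0x0ADA9
  0xADA9 + 0x4D76 = 0x0FB1F
  0xFB1F + 0xE22D = 0x1DD4C → wrap carry → 0xDD4D
  0xDD4D + 0x1D0E = 0x0FA5B
One's-complement sum = 0xFA5B.
Checksum = ~0xFA5B & 0xFFFF = 0x05A4.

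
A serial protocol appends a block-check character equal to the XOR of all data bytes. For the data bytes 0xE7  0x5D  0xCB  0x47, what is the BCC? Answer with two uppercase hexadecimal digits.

36

XOR the bytes together:
  start with 0xE7
  0xE7 ⊕ 0x5D = 0xBA
  0xBA ⊕ 0xCB = 0x71
  0x71 ⊕ 0x47 = 0x36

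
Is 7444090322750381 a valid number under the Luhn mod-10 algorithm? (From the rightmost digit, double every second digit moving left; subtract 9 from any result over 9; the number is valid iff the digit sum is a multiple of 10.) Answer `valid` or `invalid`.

From the right, keep odd positions and double even positions (subtract 9 from any doubled value over 9):
  doubled (positions 2,4,...): 7 0 5 4 0 0 8 5 → sum 29
  kept (positions 1,3,...): 1 3 5 2 3 9 4 4 → sum 31
Total = 60.
60 mod 10 = 0, so the number is valid.

valid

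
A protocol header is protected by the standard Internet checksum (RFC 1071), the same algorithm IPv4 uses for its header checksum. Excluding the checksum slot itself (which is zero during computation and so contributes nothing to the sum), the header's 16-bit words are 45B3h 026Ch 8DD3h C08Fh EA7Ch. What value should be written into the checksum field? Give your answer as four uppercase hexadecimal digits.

One's-complement addition (fold any carry out of bit 15 back into bit 0):
  0x45B3 + 0x026C = 0x0481F
  0x481F + 0x8DD3 = 0x0D5F2
  0xD5F2 + 0xC08F = 0x19681 → wrap carry → 0x9682
  0x9682 + 0xEA7C = 0x180FE → wrap carry → 0x80FF
One's-complement sum = 0x80FF.
Checksum = ~0x80FF & 0xFFFF = 0x7F00.

7F00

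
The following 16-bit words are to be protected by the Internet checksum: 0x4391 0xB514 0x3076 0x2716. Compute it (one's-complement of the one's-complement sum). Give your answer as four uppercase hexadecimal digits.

One's-complement addition (fold any carry out of bit 15 back into bit 0):
  0x4391 + 0xB514 = 0x0F8A5
  0xF8A5 + 0x3076 = 0x1291B → wrap carry → 0x291C
  0x291C + 0x2716 = 0x05032
One's-complement sum = 0x5032.
Checksum = ~0x5032 & 0xFFFF = 0xAFCD.

AFCD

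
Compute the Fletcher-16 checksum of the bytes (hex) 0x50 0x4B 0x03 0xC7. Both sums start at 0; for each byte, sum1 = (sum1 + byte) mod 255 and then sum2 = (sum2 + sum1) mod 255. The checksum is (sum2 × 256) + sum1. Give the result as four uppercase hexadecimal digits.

F066

Running sums (mod 255):
  after byte 0 (0x50): sum1=80, sum2=80
  after byte 1 (0x4B): sum1=155, sum2=235
  after byte 2 (0x03): sum1=158, sum2=138
  after byte 3 (0xC7): sum1=102, sum2=240
Checksum = sum2·256 + sum1 = 240·256 + 102 = 61542 = 0xF066.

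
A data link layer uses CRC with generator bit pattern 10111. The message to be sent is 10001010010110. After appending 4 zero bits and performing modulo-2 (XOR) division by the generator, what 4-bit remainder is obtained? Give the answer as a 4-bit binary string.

0011

Append 4 zeros: 100010100101100000. Divide by 10111 (XOR where the leading bit is 1):
  pos 0: 10001 XOR 10111 = 00110
  pos 2: 11001 XOR 10111 = 01110
  pos 3: 11100 XOR 10111 = 01011
  pos 4: 10110 XOR 10111 = 00001
  pos 8: 11011 XOR 10111 = 01100
  pos 9: 11000 XOR 10111 = 01111
  pos 10: 11110 XOR 10111 = 01001
  pos 11: 10010 XOR 10111 = 00101
  pos 13: 10100 XOR 10111 = 00011
Remainder (last 4 bits) = 0011. This is the CRC / FCS.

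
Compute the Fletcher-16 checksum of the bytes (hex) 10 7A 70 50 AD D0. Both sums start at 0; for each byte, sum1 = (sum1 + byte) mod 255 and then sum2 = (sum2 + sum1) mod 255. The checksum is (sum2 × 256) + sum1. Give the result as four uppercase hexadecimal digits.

A3C9

Running sums (mod 255):
  after byte 0 (10): sum1=16, sum2=16
  after byte 1 (7A): sum1=138, sum2=154
  after byte 2 (70): sum1=250, sum2=149
  after byte 3 (50): sum1=75, sum2=224
  after byte 4 (AD): sum1=248, sum2=217
  after byte 5 (D0): sum1=201, sum2=163
Checksum = sum2·256 + sum1 = 163·256 + 201 = 41929 = 0xA3C9.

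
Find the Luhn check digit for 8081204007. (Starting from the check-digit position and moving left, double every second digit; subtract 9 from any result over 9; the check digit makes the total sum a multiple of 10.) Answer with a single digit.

Partial digits right→left: 7 0 0 4 0 2 1 8 0 8
Double every second digit counting from the check-digit position (so the 1st, 3rd, 5th, ... of the partial from the right).
  doubled (with −9 where >9): 5 0 0 2 0 → sum 7
  kept as-is: 0 4 2 8 8 → sum 22
Total = 7 + 22 = 29.
Check digit = (10 − (29 mod 10)) mod 10 = 1.

1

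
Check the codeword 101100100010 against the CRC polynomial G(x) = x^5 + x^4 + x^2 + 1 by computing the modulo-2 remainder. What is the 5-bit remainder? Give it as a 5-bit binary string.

Modulo-2 division of 101100100010 by 110101:
  pos 0: 101100 XOR 110101 = 011001
  pos 1: 110011 XOR 110101 = 000110
  pos 4: 110000 XOR 110101 = 000101
Remainder = 10110 (nonzero — an error is detected).

10110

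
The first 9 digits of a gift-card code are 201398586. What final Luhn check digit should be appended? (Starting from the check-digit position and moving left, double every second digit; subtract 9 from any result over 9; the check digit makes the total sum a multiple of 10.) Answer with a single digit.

Partial digits right→left: 6 8 5 8 9 3 1 0 2
Double every second digit counting from the check-digit position (so the 1st, 3rd, 5th, ... of the partial from the right).
  doubled (with −9 where >9): 3 1 9 2 4 → sum 19
  kept as-is: 8 8 3 0 → sum 19
Total = 19 + 19 = 38.
Check digit = (10 − (38 mod 10)) mod 10 = 2.

2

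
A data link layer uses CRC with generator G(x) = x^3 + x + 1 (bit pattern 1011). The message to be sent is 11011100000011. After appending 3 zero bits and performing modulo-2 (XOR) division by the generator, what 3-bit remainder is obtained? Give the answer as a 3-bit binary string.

Append 3 zeros: 11011100000011000. Divide by 1011 (XOR where the leading bit is 1):
  pos 0: 1101 XOR 1011 = 0110
  pos 1: 1101 XOR 1011 = 0110
  pos 2: 1101 XOR 1011 = 0110
  pos 3: 1100 XOR 1011 = 0111
  pos 4: 1110 XOR 1011 = 0101
  pos 5: 1010 XOR 1011 = 0001
  pos 8: 1000 XOR 1011 = 0011
  pos 10: 1111 XOR 1011 = 0100
  pos 11: 1000 XOR 1011 = 0011
  pos 13: 1100 XOR 1011 = 0111
Remainder (last 3 bits) = 111. This is the CRC / FCS.

111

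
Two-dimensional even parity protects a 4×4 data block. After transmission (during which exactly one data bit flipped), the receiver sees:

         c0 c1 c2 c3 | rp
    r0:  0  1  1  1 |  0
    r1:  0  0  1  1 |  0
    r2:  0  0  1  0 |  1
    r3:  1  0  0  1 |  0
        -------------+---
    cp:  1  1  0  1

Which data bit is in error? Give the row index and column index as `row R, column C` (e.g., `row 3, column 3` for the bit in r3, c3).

row 0, column 2

Recompute each row's even parity and compare to rp:
  r0: data parity 1, sent rp 0 → mismatch
  r1: data parity 0, sent rp 0 → ok
  r2: data parity 1, sent rp 1 → ok
  r3: data parity 0, sent rp 0 → ok
Recompute each column's even parity and compare to cp:
  c0: data parity 1, sent cp 1 → ok
  c1: data parity 1, sent cp 1 → ok
  c2: data parity 1, sent cp 0 → mismatch
  c3: data parity 1, sent cp 1 → ok
Exactly one row (r0) and one column (c2) fail → the flipped bit is at their intersection.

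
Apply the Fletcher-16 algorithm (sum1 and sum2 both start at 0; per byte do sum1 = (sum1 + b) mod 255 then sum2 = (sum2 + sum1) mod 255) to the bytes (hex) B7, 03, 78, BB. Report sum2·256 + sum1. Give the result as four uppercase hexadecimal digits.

94EE

Running sums (mod 255):
  after byte 0 (B7): sum1=183, sum2=183
  after byte 1 (03): sum1=186, sum2=114
  after byte 2 (78): sum1=51, sum2=165
  after byte 3 (BB): sum1=238, sum2=148
Checksum = sum2·256 + sum1 = 148·256 + 238 = 38126 = 0x94EE.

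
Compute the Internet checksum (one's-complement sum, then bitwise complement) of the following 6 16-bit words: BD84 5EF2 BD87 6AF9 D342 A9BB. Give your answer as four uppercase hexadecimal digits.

3E09

One's-complement addition (fold any carry out of bit 15 back into bit 0):
  0xBD84 + 0x5EF2 = 0x11C76 → wrap carry → 0x1C77
  0x1C77 + 0xBD87 = 0x0D9FE
  0xD9FE + 0x6AF9 = 0x144F7 → wrap carry → 0x44F8
  0x44F8 + 0xD342 = 0x1183A → wrap carry → 0x183B
  0x183B + 0xA9BB = 0x0C1F6
One's-complement sum = 0xC1F6.
Checksum = ~0xC1F6 & 0xFFFF = 0x3E09.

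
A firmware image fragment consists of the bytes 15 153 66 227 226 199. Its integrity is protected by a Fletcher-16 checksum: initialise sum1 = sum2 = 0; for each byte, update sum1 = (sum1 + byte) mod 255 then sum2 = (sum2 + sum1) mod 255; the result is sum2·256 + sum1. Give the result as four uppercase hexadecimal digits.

9C79

Running sums (mod 255):
  after byte 0 (15): sum1=15, sum2=15
  after byte 1 (153): sum1=168, sum2=183
  after byte 2 (66): sum1=234, sum2=162
  after byte 3 (227): sum1=206, sum2=113
  after byte 4 (226): sum1=177, sum2=35
  after byte 5 (199): sum1=121, sum2=156
Checksum = sum2·256 + sum1 = 156·256 + 121 = 40057 = 0x9C79.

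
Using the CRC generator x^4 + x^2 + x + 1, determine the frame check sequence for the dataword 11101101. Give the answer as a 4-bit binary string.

0110

Append 4 zeros: 111011010000. Divide by 10111 (XOR where the leading bit is 1):
  pos 0: 11101 XOR 10111 = 01010
  pos 1: 10101 XOR 10111 = 00010
  pos 4: 10010 XOR 10111 = 00101
  pos 6: 10100 XOR 10111 = 00011
Remainder (last 4 bits) = 0110. This is the CRC / FCS.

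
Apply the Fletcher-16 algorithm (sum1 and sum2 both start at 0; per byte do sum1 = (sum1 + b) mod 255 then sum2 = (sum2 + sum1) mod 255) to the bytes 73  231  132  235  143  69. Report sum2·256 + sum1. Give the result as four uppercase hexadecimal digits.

7976

Running sums (mod 255):
  after byte 0 (73): sum1=73, sum2=73
  after byte 1 (231): sum1=49, sum2=122
  after byte 2 (132): sum1=181, sum2=48
  after byte 3 (235): sum1=161, sum2=209
  after byte 4 (143): sum1=49, sum2=3
  after byte 5 (69): sum1=118, sum2=121
Checksum = sum2·256 + sum1 = 121·256 + 118 = 31094 = 0x7976.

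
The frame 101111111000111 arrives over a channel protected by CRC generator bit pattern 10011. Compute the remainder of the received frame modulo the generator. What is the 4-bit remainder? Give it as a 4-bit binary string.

Modulo-2 division of 101111111000111 by 10011:
  pos 0: 10111 XOR 10011 = 00100
  pos 2: 10011 XOR 10011 = 00000
  pos 7: 11000 XOR 10011 = 01011
  pos 8: 10111 XOR 10011 = 00100
  pos 10: 10011 XOR 10011 = 00000
Remainder = 0000 (zero — the frame passes the CRC check).

0000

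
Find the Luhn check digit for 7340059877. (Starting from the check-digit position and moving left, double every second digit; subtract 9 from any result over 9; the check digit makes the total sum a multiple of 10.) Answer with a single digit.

4

Partial digits right→left: 7 7 8 9 5 0 0 4 3 7
Double every second digit counting from the check-digit position (so the 1st, 3rd, 5th, ... of the partial from the right).
  doubled (with −9 where >9): 5 7 1 0 6 → sum 19
  kept as-is: 7 9 0 4 7 → sum 27
Total = 19 + 27 = 46.
Check digit = (10 − (46 mod 10)) mod 10 = 4.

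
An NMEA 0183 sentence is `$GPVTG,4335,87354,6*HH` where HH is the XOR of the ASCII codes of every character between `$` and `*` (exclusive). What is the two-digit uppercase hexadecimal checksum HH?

XOR the ASCII codes of the payload characters:
  'G' = 0x47 → acc = 0x47
  'P' = 0x50 → acc = 0x17
  'V' = 0x56 → acc = 0x41
  'T' = 0x54 → acc = 0x15
  'G' = 0x47 → acc = 0x52
  ',' = 0x2C → acc = 0x7E
  '4' = 0x34 → acc = 0x4A
  '3' = 0x33 → acc = 0x79
  '3' = 0x33 → acc = 0x4A
  '5' = 0x35 → acc = 0x7F
  ',' = 0x2C → acc = 0x53
  '8' = 0x38 → acc = 0x6B
  '7' = 0x37 → acc = 0x5C
  '3' = 0x33 → acc = 0x6F
  '5' = 0x35 → acc = 0x5A
  '4' = 0x34 → acc = 0x6E
  ',' = 0x2C → acc = 0x42
  '6' = 0x36 → acc = 0x74
Checksum = 0x74.

74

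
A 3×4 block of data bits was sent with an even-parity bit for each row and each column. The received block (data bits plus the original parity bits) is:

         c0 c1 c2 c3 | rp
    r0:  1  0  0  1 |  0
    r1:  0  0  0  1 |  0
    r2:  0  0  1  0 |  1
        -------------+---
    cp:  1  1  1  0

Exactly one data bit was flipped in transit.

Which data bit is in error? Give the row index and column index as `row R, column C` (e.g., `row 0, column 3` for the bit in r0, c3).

row 1, column 1

Recompute each row's even parity and compare to rp:
  r0: data parity 0, sent rp 0 → ok
  r1: data parity 1, sent rp 0 → mismatch
  r2: data parity 1, sent rp 1 → ok
Recompute each column's even parity and compare to cp:
  c0: data parity 1, sent cp 1 → ok
  c1: data parity 0, sent cp 1 → mismatch
  c2: data parity 1, sent cp 1 → ok
  c3: data parity 0, sent cp 0 → ok
Exactly one row (r1) and one column (c1) fail → the flipped bit is at their intersection.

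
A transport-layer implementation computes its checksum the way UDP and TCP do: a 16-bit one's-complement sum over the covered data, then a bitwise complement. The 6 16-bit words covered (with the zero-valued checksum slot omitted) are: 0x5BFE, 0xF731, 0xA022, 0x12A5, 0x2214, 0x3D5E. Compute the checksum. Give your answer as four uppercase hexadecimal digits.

9A95

One's-complement addition (fold any carry out of bit 15 back into bit 0):
  0x5BFE + 0xF731 = 0x1532F → wrap carry → 0x5330
  0x5330 + 0xA022 = 0x0F352
  0xF352 + 0x12A5 = 0x105F7 → wrap carry → 0x05F8
  0x05F8 + 0x2214 = 0x0280C
  0x280C + 0x3D5E = 0x0656A
One's-complement sum = 0x656A.
Checksum = ~0x656A & 0xFFFF = 0x9A95.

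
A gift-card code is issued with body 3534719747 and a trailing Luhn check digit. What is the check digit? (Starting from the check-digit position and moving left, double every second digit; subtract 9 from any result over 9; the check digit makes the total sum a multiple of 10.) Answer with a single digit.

Partial digits right→left: 7 4 7 9 1 7 4 3 5 3
Double every second digit counting from the check-digit position (so the 1st, 3rd, 5th, ... of the partial from the right).
  doubled (with −9 where >9): 5 5 2 8 1 → sum 21
  kept as-is: 4 9 7 3 3 → sum 26
Total = 21 + 26 = 47.
Check digit = (10 − (47 mod 10)) mod 10 = 3.

3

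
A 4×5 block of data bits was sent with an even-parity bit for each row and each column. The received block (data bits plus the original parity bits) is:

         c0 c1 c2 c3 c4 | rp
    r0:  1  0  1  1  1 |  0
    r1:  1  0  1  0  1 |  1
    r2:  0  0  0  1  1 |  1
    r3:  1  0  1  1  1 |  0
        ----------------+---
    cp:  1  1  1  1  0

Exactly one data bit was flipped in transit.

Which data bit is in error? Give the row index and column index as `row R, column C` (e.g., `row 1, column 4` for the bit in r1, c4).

row 2, column 1

Recompute each row's even parity and compare to rp:
  r0: data parity 0, sent rp 0 → ok
  r1: data parity 1, sent rp 1 → ok
  r2: data parity 0, sent rp 1 → mismatch
  r3: data parity 0, sent rp 0 → ok
Recompute each column's even parity and compare to cp:
  c0: data parity 1, sent cp 1 → ok
  c1: data parity 0, sent cp 1 → mismatch
  c2: data parity 1, sent cp 1 → ok
  c3: data parity 1, sent cp 1 → ok
  c4: data parity 0, sent cp 0 → ok
Exactly one row (r2) and one column (c1) fail → the flipped bit is at their intersection.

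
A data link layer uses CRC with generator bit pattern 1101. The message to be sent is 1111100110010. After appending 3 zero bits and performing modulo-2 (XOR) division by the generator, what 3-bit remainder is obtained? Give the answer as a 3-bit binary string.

101

Append 3 zeros: 1111100110010000. Divide by 1101 (XOR where the leading bit is 1):
  pos 0: 1111 XOR 1101 = 0010
  pos 2: 1010 XOR 1101 = 0111
  pos 3: 1110 XOR 1101 = 0011
  pos 5: 1111 XOR 1101 = 0010
  pos 7: 1000 XOR 1101 = 0101
  pos 8: 1011 XOR 1101 = 0110
  pos 9: 1100 XOR 1101 = 0001
  pos 12: 1000 XOR 1101 = 0101
Remainder (last 3 bits) = 101. This is the CRC / FCS.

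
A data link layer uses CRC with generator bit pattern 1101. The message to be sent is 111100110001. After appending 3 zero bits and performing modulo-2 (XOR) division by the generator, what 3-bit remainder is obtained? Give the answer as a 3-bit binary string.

101

Append 3 zeros: 111100110001000. Divide by 1101 (XOR where the leading bit is 1):
  pos 0: 1111 XOR 1101 = 0010
  pos 2: 1000 XOR 1101 = 0101
  pos 3: 1011 XOR 1101 = 0110
  pos 4: 1101 XOR 1101 = 0000
  pos 11: 1000 XOR 1101 = 0101
Remainder (last 3 bits) = 101. This is the CRC / FCS.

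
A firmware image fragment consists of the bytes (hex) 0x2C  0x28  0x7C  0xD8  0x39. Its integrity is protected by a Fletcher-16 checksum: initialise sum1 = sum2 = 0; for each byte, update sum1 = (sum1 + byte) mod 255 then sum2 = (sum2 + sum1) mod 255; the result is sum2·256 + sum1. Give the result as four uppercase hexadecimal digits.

DDE2

Running sums (mod 255):
  after byte 0 (0x2C): sum1=44, sum2=44
  after byte 1 (0x28): sum1=84, sum2=128
  after byte 2 (0x7C): sum1=208, sum2=81
  after byte 3 (0xD8): sum1=169, sum2=250
  after byte 4 (0x39): sum1=226, sum2=221
Checksum = sum2·256 + sum1 = 221·256 + 226 = 56802 = 0xDDE2.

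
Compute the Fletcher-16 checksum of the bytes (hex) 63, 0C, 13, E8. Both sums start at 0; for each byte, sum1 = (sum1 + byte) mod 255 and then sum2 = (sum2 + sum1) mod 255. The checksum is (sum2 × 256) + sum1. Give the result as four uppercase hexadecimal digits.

C06B

Running sums (mod 255):
  after byte 0 (63): sum1=99, sum2=99
  after byte 1 (0C): sum1=111, sum2=210
  after byte 2 (13): sum1=130, sum2=85
  after byte 3 (E8): sum1=107, sum2=192
Checksum = sum2·256 + sum1 = 192·256 + 107 = 49259 = 0xC06B.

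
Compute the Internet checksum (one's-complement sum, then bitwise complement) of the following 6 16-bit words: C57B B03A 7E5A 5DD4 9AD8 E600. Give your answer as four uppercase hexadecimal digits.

One's-complement addition (fold any carry out of bit 15 back into bit 0):
  0xC57B + 0xB03A = 0x175B5 → wrap carry → 0x75B6
  0x75B6 + 0x7E5A = 0x0F410
  0xF410 + 0x5DD4 = 0x151E4 → wrap carry → 0x51E5
  0x51E5 + 0x9AD8 = 0x0ECBD
  0xECBD + 0xE600 = 0x1D2BD → wrap carry → 0xD2BE
One's-complement sum = 0xD2BE.
Checksum = ~0xD2BE & 0xFFFF = 0x2D41.

2D41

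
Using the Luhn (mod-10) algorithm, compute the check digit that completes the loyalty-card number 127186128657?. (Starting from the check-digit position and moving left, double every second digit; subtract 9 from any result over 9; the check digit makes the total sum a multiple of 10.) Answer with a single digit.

Partial digits right→left: 7 5 6 8 2 1 6 8 1 7 2 1
Double every second digit counting from the check-digit position (so the 1st, 3rd, 5th, ... of the partial from the right).
  doubled (with −9 where >9): 5 3 4 3 2 4 → sum 21
  kept as-is: 5 8 1 8 7 1 → sum 30
Total = 21 + 30 = 51.
Check digit = (10 − (51 mod 10)) mod 10 = 9.

9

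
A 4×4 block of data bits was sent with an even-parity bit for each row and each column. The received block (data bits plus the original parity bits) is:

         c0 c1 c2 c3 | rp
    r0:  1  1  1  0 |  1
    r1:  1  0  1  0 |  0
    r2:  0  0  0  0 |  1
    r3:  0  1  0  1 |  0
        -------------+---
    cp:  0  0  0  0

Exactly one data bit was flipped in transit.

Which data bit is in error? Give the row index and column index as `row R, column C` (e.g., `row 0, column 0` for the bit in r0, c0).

row 2, column 3

Recompute each row's even parity and compare to rp:
  r0: data parity 1, sent rp 1 → ok
  r1: data parity 0, sent rp 0 → ok
  r2: data parity 0, sent rp 1 → mismatch
  r3: data parity 0, sent rp 0 → ok
Recompute each column's even parity and compare to cp:
  c0: data parity 0, sent cp 0 → ok
  c1: data parity 0, sent cp 0 → ok
  c2: data parity 0, sent cp 0 → ok
  c3: data parity 1, sent cp 0 → mismatch
Exactly one row (r2) and one column (c3) fail → the flipped bit is at their intersection.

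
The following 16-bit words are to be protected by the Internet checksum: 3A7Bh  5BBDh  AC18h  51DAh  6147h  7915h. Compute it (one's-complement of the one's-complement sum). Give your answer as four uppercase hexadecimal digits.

9177

One's-complement addition (fold any carry out of bit 15 back into bit 0):
  0x3A7B + 0x5BBD = 0x09638
  0x9638 + 0xAC18 = 0x14250 → wrap carry → 0x4251
  0x4251 + 0x51DA = 0x0942B
  0x942B + 0x6147 = 0x0F572
  0xF572 + 0x7915 = 0x16E87 → wrap carry → 0x6E88
One's-complement sum = 0x6E88.
Checksum = ~0x6E88 & 0xFFFF = 0x9177.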